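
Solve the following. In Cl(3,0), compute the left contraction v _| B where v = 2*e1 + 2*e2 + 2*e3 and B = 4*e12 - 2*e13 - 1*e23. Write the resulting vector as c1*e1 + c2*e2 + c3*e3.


Left contraction v _| B = <vB>_1 (grade-1 part of the geometric product vB).
Using e1_|e12 = e2, e2_|e12 = -e1, e1_|e13 = e3, e3_|e13 = -e1, e2_|e23 = e3, e3_|e23 = -e2:
e1 coeff: -v2*b12 - v3*b13 = -(2)*(4) - (2)*(-2) = -4
e2 coeff: v1*b12 - v3*b23 = (2)*(4) - (2)*(-1) = 10
e3 coeff: v1*b13 + v2*b23 = (2)*(-2) + (2)*(-1) = -6
v _| B = -4*e1 + 10*e2 - 6*e3


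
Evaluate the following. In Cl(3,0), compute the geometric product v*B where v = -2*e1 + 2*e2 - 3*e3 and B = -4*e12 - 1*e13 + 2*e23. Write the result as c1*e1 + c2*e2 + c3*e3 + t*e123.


vB has grade-1 (vector) and grade-3 (trivector) parts: vB = (v _| B) + (v ^ B).
Vector part <vB>_1:
  e1: -v2*b12 - v3*b13 = -(2)*(-4) - (-3)*(-1) = 5
  e2: v1*b12 - v3*b23 = (-2)*(-4) - (-3)*(2) = 14
  e3: v1*b13 + v2*b23 = (-2)*(-1) + (2)*(2) = 6
Trivector part <vB>_3:
  e123: v1*b23 - v2*b13 + v3*b12 = (-2)*(2) - (2)*(-1) + (-3)*(-4) = 10
vB = 5*e1 + 14*e2 + 6*e3 + 10*e123


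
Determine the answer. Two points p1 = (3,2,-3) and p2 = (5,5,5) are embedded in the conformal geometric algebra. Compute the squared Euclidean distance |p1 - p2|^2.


p1 - p2 = (-2, -3, -8)
|p1 - p2|^2 = (-2)^2 + (-3)^2 + (-8)^2
= 4 + 9 + 64
= 77


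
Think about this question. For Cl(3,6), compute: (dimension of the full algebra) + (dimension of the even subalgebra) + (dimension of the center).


n = 3 + 6 = 9
Total dim = 2^9 = 512
Even subalgebra dim = 2^8 = 256
n is odd, so center dim = 2
Sum = 512 + 256 + 2 = 770


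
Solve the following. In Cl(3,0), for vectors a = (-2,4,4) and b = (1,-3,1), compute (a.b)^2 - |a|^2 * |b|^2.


a . b = (-2)*1 + 4*(-3) + 4*1
= -2 + (-12) + 4 = -10
|a|^2 = (-2)^2 + 4^2 + 4^2 = 36
|b|^2 = 1^2 + (-3)^2 + 1^2 = 11
(a.b)^2 = (-10)^2 = 100
|a|^2 * |b|^2 = 36 * 11 = 396
Result = 100 - 396 = -296


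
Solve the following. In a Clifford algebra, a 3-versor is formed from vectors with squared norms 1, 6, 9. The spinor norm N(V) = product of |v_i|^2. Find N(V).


Spinor norm N(V) = |v1|^2 * |v2|^2 * ... * |v3|^2
= 1 * 6 * 9
Running product: 1, 6, 54
N(V) = 54


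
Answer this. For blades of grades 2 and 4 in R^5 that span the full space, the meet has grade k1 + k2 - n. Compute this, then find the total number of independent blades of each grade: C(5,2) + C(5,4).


Meet grade = grade(A) + grade(B) - n
= 2 + 4 - 5 = 1
C(5,2) = 10
C(5,4) = 5
dim_A + dim_B = 10 + 5 = 15


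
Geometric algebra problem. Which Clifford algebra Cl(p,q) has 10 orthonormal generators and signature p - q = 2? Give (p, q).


We need p + q = 10 and p - q = 2.
Adding: 2p = 10 + 2 = 12, so p = 6.
Then q = 10 - 6 = 4.
(p, q) = (6, 4)


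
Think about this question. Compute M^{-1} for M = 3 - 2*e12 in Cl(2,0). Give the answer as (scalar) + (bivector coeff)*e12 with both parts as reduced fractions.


M = 3 - 2*e12, where e12^2 = -1.
Since M commutes with its reverse ~M = a - b*e12, M * ~M = a^2 - b^2*e12^2 = a^2 + b^2.
So M^{-1} = ~M / (a^2 + b^2) = (a - b*e12)/(a^2 + b^2).
a^2 + b^2 = 9 + 4 = 13
Scalar part = 3/13 = 3/13
Bivector coeff = 2/13 = 2/13
M^{-1} = 3/13 + 2/13*e12


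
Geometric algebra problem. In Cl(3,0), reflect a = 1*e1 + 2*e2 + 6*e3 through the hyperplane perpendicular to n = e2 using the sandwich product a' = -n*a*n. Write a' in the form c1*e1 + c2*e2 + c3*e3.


Reflection formula: a' = -n*a*n, with n = e2 (unit vector, n^2 = 1).
For reflection through hyperplane perp to e2:
The component along e2 flips sign, others stay.
a = (1, 2, 6)
a' = (1, -2, 6)
a' = 1*e1 - 2*e2 + 6*e3


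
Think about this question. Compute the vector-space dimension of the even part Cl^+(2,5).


Even subalgebra dimension = 2^(n-1)
n = 2 + 5 = 7
2^(7 - 1) = 2^6 = 64
Verification: sum of C(7,k) for even k = 1 + 21 + 35 + 7 = 64
Result = 64


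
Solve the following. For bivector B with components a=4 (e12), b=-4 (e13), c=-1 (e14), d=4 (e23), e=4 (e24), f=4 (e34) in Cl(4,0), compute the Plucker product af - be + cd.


Plucker relation: af - be + cd
a*f = 4*4 = 16
b*e = (-4)*4 = -16
c*d = (-1)*4 = -4
af - be + cd = 16 - (-16) + (-4)
= 28


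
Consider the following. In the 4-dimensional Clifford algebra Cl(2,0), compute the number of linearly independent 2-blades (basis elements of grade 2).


Number of grade-k basis blades in Cl(p,q) with n = p + q is C(n, k).
n = 2 + 0 = 2
C(2, 2) = 2! / (2! * 0!)
= 2 / (2 * 1)
= 1


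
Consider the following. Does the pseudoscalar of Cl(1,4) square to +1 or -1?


The pseudoscalar I = e1...e_n (product of all n generators) of Cl(p,q) satisfies I^2 = (-1)^(q + n(n-1)/2).
p = 1, q = 4, n = p + q = 5
n(n-1)/2 = 5 * 4 / 2 = 10
Exponent = q + n(n-1)/2 = 4 + 10 = 14
I^2 = (-1)^14 = +1


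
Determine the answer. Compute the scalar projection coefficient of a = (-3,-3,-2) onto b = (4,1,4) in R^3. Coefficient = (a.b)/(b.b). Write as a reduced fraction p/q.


Projection coefficient = (a . b) / (b . b)
a . b = (-3)*4 + (-3)*1 + (-2)*4
= -12 + (-3) + (-8) = -23
b . b = 4^2 + 1^2 + 4^2
= 16 + 1 + 16 = 33
Coefficient = -23/33
In lowest terms: -23/33


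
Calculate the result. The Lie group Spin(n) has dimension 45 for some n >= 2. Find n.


dim Spin(n) = dim so(n) = n(n-1)/2.
Solve n(n-1)/2 = 45, i.e. n^2 - n - 90 = 0.
Discriminant = 1 + 8*45 = 361
n = (1 + sqrt(361))/2 = (1 + 19)/2 = 10


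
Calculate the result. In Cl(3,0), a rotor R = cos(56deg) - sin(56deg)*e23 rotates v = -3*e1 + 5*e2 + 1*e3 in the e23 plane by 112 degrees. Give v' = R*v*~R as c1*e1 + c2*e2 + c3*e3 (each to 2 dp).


Rotor R = cos(56deg) - sin(56deg)*e23
Rotation angle theta = 2 * 56 = 112 degrees in the e23 plane (e2 -> e3).
The component perpendicular to the plane (e1) is invariant: v'_1 = v1 = -3.00
cos(112deg) = -0.3746, sin(112deg) = 0.9272
v'_2 = v2*cos(theta) - v3*sin(theta) = 5*(-0.3746) - 1*0.9272 = -2.80
v'_3 = v2*sin(theta) + v3*cos(theta) = 5*0.9272 + 1*(-0.3746) = 4.26
v' = -3.00*e1 - 2.80*e2 + 4.26*e3


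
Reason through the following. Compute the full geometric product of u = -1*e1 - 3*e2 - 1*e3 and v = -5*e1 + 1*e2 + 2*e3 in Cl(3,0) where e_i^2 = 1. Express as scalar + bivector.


In Cl(3,0): e_i^2 = 1, e_ie_j = -e_je_i for i != j.
Scalar part = u . v = (-1)*(-5) + (-3)*1 + (-1)*2
= 5 + (-3) + (-2) = 0
e12 coeff = (-1)*1 - (-3)*(-5) = -1 - 15 = -16
e13 coeff = (-1)*2 - (-1)*(-5) = -2 - 5 = -7
e23 coeff = (-3)*2 - (-1)*1 = -6 - (-1) = -5
uv = 0 - 16*e12 - 7*e13 - 5*e23


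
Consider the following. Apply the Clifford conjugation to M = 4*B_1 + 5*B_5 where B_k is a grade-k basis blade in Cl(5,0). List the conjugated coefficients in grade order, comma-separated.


Clifford conjugate sign for grade k: (-1)^(k(k+1)/2)
Grade 1: (-1)^(1*2/2) = (-1)^1 = -1, coeff 4 -> -4
Grade 5: (-1)^(5*6/2) = (-1)^15 = -1, coeff 5 -> -5
Conjugated coefficients: -4, -5


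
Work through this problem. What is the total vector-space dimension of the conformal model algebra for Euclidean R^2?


The conformal model of R^2 uses Cl(3,1): the 2 Euclidean generators plus two extra orthogonal generators e+ (e+^2 = +1) and e- (e-^2 = -1), from which the null vectors e0, einf are built.
Number of generators m = 2 + 2 = 4.
dim Cl(p,q) = 2^m = 2^4 = 16


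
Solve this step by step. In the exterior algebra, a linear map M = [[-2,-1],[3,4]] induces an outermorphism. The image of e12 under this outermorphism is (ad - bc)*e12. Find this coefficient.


The outermorphism of a linear map f sends e1^e2 to f(e1)^f(e2).
f(e1) = -2*e1 + 3*e2
f(e2) = -1*e1 + 4*e2
f(e1) ^ f(e2) = (-2*e1 + 3*e2) ^ (-1*e1 + 4*e2)
= (-2)*4*e12 + 3*(-1)*e21
= (-8 - (-3))*e12
= -5*e12
Coefficient = -5


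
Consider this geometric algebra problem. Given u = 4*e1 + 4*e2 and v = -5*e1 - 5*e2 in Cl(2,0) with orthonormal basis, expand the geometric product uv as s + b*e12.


Expand: (4*e1 + 4*e2)(-5*e1 - 5*e2)
= 4*(-5)*e1e1 + 4*(-5)*e1e2 + 4*(-5)*e2e1 + 4*(-5)*e2e2
Using e1^2 = e2^2 = 1, e2e1 = -e1e2:
Scalar part s = 4*(-5) + 4*(-5) = -20 + (-20) = -40
Bivector part b = 4*(-5) - 4*(-5) = -20 - (-20) = 0
uv = -40 + 0*e12


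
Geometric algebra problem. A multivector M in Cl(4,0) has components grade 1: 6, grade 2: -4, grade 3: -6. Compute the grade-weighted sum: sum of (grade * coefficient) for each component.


Grade-weighted sum = sum of grade_k * coefficient_k
1*6 = 6
2*(-4) = -8
3*(-6) = -18
Total = 6 + (-8) + (-18) = -20


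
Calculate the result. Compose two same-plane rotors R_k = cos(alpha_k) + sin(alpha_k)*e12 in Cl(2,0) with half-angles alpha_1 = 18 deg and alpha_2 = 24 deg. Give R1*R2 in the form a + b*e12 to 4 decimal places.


Same-plane rotors commute and their half-angles add:
R1*R2 = cos(a1 + a2) + sin(a1 + a2)*e12.
a1 + a2 = 18 + 24 = 42 deg
cos(42 deg) = 0.7431
sin(42 deg) = 0.6691
R1*R2 = 0.7431 + 0.6691*e12


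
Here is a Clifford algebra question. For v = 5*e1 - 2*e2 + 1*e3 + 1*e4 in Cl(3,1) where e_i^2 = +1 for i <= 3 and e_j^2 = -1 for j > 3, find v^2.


v^2 = sum of c_i^2 * e_i^2
Positive signature terms (e_i^2 = +1): 5^2 + (-2)^2 + 1^2 = 30
Negative signature terms (e_j^2 = -1): 1^2 = 1
v^2 = 30 - 1 = 29


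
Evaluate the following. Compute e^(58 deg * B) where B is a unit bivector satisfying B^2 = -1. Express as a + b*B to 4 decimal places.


For a unit bivector B with B^2 = -1, the exponential series gives
e^(theta*B) = cos(theta) + sin(theta)*B (the GA analogue of Euler's formula).
theta = 58 degrees = 1.012291 rad
cos(58 deg) = 0.5299
sin(58 deg) = 0.8480
exp(theta*B) = 0.5299 + 0.8480*B


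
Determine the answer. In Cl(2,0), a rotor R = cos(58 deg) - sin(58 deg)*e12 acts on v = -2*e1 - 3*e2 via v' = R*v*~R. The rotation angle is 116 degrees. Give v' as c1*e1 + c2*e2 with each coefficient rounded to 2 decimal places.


Rotor R = cos(58deg) - sin(58deg)*e12
Rotation angle theta = 2 * 58 = 116 degrees
v' = R*v*~R rotates v by theta.
cos(116deg) = -0.4384, sin(116deg) = 0.8988
v'_1 = -2*cos(116deg) - (-3)*sin(116deg)
= -2*(-0.4384) - (-3)*0.8988
= 3.57
v'_2 = -2*sin(116deg) + (-3)*cos(116deg)
= -2*0.8988 + (-3)*(-0.4384)
= -0.48
v' = 3.57*e1 - 0.48*e2


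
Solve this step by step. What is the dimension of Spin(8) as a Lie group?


Spin(n) double-covers SO(n); both have Lie algebra so(n) of dimension n(n-1)/2.
n = 8
n(n-1) = 8 * 7 = 56
dim Spin(8) = 56/2 = 28


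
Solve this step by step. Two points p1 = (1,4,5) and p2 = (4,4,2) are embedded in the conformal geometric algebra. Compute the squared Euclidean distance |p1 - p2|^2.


p1 - p2 = (-3, 0, 3)
|p1 - p2|^2 = (-3)^2 + 0^2 + 3^2
= 9 + 0 + 9
= 18


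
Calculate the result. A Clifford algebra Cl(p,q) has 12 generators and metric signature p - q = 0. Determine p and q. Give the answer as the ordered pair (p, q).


We need p + q = 12 and p - q = 0.
Adding: 2p = 12 + 0 = 12, so p = 6.
Then q = 12 - 6 = 6.
(p, q) = (6, 6)


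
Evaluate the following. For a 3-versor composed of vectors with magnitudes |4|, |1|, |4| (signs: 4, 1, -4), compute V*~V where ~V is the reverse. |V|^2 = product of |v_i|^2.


Each vector v_i has |v_i|^2 = s_i^2
Squared scales: 4^2 = 16, 1^2 = 1, (-4)^2 = 16
|V|^2 = 16 * 1 * 16
= 256


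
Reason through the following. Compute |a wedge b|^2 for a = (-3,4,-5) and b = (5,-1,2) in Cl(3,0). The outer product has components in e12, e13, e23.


a wedge b = (a1*b2 - a2*b1)*e12 + (a1*b3 - a3*b1)*e13 + (a2*b3 - a3*b2)*e23
e12 coeff: (-3)*(-1) - 4*5 = 3 - 20 = -17
e13 coeff: (-3)*2 - (-5)*5 = -6 - (-25) = 19
e23 coeff: 4*2 - (-5)*(-1) = 8 - 5 = 3
|a wedge b|^2 = (-17)^2 + 19^2 + 3^2
= 289 + 361 + 9
= 659


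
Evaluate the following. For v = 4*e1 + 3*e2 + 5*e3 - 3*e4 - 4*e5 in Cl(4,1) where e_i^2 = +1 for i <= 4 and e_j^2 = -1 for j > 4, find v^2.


v^2 = sum of c_i^2 * e_i^2
Positive signature terms (e_i^2 = +1): 4^2 + 3^2 + 5^2 + (-3)^2 = 59
Negative signature terms (e_j^2 = -1): (-4)^2 = 16
v^2 = 59 - 16 = 43


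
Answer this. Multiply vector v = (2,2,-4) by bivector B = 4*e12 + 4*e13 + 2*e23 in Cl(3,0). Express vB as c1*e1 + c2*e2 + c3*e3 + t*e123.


vB has grade-1 (vector) and grade-3 (trivector) parts: vB = (v _| B) + (v ^ B).
Vector part <vB>_1:
  e1: -v2*b12 - v3*b13 = -(2)*(4) - (-4)*(4) = 8
  e2: v1*b12 - v3*b23 = (2)*(4) - (-4)*(2) = 16
  e3: v1*b13 + v2*b23 = (2)*(4) + (2)*(2) = 12
Trivector part <vB>_3:
  e123: v1*b23 - v2*b13 + v3*b12 = (2)*(2) - (2)*(4) + (-4)*(4) = -20
vB = 8*e1 + 16*e2 + 12*e3 - 20*e123


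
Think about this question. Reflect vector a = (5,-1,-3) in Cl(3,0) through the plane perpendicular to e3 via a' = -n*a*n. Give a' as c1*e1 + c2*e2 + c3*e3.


Reflection formula: a' = -n*a*n, with n = e3 (unit vector, n^2 = 1).
For reflection through hyperplane perp to e3:
The component along e3 flips sign, others stay.
a = (5, -1, -3)
a' = (5, -1, 3)
a' = 5*e1 - 1*e2 + 3*e3


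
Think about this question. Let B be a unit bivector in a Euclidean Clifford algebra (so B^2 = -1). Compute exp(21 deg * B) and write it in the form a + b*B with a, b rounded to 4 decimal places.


For a unit bivector B with B^2 = -1, the exponential series gives
e^(theta*B) = cos(theta) + sin(theta)*B (the GA analogue of Euler's formula).
theta = 21 degrees = 0.366519 rad
cos(21 deg) = 0.9336
sin(21 deg) = 0.3584
exp(theta*B) = 0.9336 + 0.3584*B


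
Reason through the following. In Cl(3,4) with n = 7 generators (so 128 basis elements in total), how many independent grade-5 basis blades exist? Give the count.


Number of grade-k basis blades in Cl(p,q) with n = p + q is C(n, k).
n = 3 + 4 = 7
C(7, 5) = 7! / (5! * 2!)
= 5040 / (120 * 2)
= 21


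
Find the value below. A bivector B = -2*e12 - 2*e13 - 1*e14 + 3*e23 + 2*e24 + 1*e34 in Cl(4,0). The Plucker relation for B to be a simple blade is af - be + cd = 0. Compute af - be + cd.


Plucker relation: af - be + cd
a*f = (-2)*1 = -2
b*e = (-2)*2 = -4
c*d = (-1)*3 = -3
af - be + cd = -2 - (-4) + (-3)
= -1


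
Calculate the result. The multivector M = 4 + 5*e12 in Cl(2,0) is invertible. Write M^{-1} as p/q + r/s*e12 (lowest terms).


M = 4 + 5*e12, where e12^2 = -1.
Since M commutes with its reverse ~M = a - b*e12, M * ~M = a^2 - b^2*e12^2 = a^2 + b^2.
So M^{-1} = ~M / (a^2 + b^2) = (a - b*e12)/(a^2 + b^2).
a^2 + b^2 = 16 + 25 = 41
Scalar part = 4/41 = 4/41
Bivector coeff = -5/41 = -5/41
M^{-1} = 4/41 - 5/41*e12


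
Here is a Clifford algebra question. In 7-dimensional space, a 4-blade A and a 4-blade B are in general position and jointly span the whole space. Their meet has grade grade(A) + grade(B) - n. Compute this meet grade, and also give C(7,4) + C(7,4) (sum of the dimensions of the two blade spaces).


Meet grade = grade(A) + grade(B) - n
= 4 + 4 - 7 = 1
C(7,4) = 35
C(7,4) = 35
dim_A + dim_B = 35 + 35 = 70


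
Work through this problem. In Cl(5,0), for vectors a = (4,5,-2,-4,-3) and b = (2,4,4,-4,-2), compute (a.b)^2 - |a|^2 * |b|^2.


a . b = 4*2 + 5*4 + (-2)*4 + (-4)*(-4) + (-3)*(-2)
= 8 + 20 + (-8) + 16 + 6 = 42
|a|^2 = 4^2 + 5^2 + (-2)^2 + (-4)^2 + (-3)^2 = 70
|b|^2 = 2^2 + 4^2 + 4^2 + (-4)^2 + (-2)^2 = 56
(a.b)^2 = 42^2 = 1764
|a|^2 * |b|^2 = 70 * 56 = 3920
Result = 1764 - 3920 = -2156


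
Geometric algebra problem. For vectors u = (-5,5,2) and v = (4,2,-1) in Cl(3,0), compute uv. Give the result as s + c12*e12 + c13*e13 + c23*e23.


In Cl(3,0): e_i^2 = 1, e_ie_j = -e_je_i for i != j.
Scalar part = u . v = (-5)*4 + 5*2 + 2*(-1)
= -20 + 10 + (-2) = -12
e12 coeff = (-5)*2 - 5*4 = -10 - 20 = -30
e13 coeff = (-5)*(-1) - 2*4 = 5 - 8 = -3
e23 coeff = 5*(-1) - 2*2 = -5 - 4 = -9
uv = -12 - 30*e12 - 3*e13 - 9*e23


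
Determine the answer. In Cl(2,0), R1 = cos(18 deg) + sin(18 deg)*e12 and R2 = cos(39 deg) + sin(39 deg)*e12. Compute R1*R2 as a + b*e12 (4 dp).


Same-plane rotors commute and their half-angles add:
R1*R2 = cos(a1 + a2) + sin(a1 + a2)*e12.
a1 + a2 = 18 + 39 = 57 deg
cos(57 deg) = 0.5446
sin(57 deg) = 0.8387
R1*R2 = 0.5446 + 0.8387*e12


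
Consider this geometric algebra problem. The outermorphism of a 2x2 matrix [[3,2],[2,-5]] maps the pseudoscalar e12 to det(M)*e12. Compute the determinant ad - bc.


The outermorphism of a linear map f sends e1^e2 to f(e1)^f(e2).
f(e1) = 3*e1 + 2*e2
f(e2) = 2*e1 - 5*e2
f(e1) ^ f(e2) = (3*e1 + 2*e2) ^ (2*e1 - 5*e2)
= 3*(-5)*e12 + 2*2*e21
= (-15 - 4)*e12
= -19*e12
Coefficient = -19


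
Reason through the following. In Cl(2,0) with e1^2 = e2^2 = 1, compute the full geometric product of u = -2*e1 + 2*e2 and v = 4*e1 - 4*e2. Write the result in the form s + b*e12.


Expand: (-2*e1 + 2*e2)(4*e1 - 4*e2)
= (-2)*4*e1e1 + (-2)*(-4)*e1e2 + 2*4*e2e1 + 2*(-4)*e2e2
Using e1^2 = e2^2 = 1, e2e1 = -e1e2:
Scalar part s = (-2)*4 + 2*(-4) = -8 + (-8) = -16
Bivector part b = (-2)*(-4) - 2*4 = 8 - 8 = 0
uv = -16 + 0*e12


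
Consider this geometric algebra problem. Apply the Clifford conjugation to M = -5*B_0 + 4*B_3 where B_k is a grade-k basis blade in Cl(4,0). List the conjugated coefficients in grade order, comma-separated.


Clifford conjugate sign for grade k: (-1)^(k(k+1)/2)
Grade 0: (-1)^(0*1/2) = (-1)^0 = 1, coeff -5 -> -5
Grade 3: (-1)^(3*4/2) = (-1)^6 = 1, coeff 4 -> 4
Conjugated coefficients: -5, 4


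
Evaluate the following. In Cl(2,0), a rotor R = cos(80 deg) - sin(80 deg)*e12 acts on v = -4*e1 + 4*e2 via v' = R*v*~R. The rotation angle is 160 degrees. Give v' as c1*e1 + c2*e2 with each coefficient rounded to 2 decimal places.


Rotor R = cos(80deg) - sin(80deg)*e12
Rotation angle theta = 2 * 80 = 160 degrees
v' = R*v*~R rotates v by theta.
cos(160deg) = -0.9397, sin(160deg) = 0.3420
v'_1 = -4*cos(160deg) - 4*sin(160deg)
= -4*(-0.9397) - 4*0.3420
= 2.39
v'_2 = -4*sin(160deg) + 4*cos(160deg)
= -4*0.3420 + 4*(-0.9397)
= -5.13
v' = 2.39*e1 - 5.13*e2


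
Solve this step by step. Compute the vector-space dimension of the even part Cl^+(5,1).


Even subalgebra dimension = 2^(n-1)
n = 5 + 1 = 6
2^(6 - 1) = 2^5 = 32
Verification: sum of C(6,k) for even k = 1 + 15 + 15 + 1 = 32
Result = 32


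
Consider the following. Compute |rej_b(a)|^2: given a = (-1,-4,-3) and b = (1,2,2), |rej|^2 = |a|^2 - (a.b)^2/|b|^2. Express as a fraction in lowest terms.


|a|^2 = (-1)^2 + (-4)^2 + (-3)^2 = 26
|b|^2 = 1^2 + 2^2 + 2^2 = 9
a . b = (-1)*1 + (-4)*2 + (-3)*2 = -15
(a.b)^2 = (-15)^2 = 225
|rej|^2 = 26 - 225/9
= (234 - 225)/9
= 9/9
In lowest terms: 1/1


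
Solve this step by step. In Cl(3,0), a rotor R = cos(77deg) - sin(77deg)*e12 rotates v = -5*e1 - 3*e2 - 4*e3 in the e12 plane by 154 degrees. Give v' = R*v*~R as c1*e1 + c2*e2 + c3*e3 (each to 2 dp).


Rotor R = cos(77deg) - sin(77deg)*e12
Rotation angle theta = 2 * 77 = 154 degrees in the e12 plane (e1 -> e2).
The component perpendicular to the plane (e3) is invariant: v'_3 = v3 = -4.00
cos(154deg) = -0.8988, sin(154deg) = 0.4384
v'_1 = v1*cos(theta) - v2*sin(theta) = -5*(-0.8988) - (-3)*0.4384 = 5.81
v'_2 = v1*sin(theta) + v2*cos(theta) = -5*0.4384 + (-3)*(-0.8988) = 0.50
v' = 5.81*e1 + 0.50*e2 - 4.00*e3


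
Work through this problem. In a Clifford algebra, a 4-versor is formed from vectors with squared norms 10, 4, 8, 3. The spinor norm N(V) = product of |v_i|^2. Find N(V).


Spinor norm N(V) = |v1|^2 * |v2|^2 * ... * |v4|^2
= 10 * 4 * 8 * 3
Running product: 10, 40, 320, 960
N(V) = 960


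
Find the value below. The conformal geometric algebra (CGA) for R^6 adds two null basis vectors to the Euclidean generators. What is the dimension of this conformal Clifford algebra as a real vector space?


The conformal model of R^6 uses Cl(7,1): the 6 Euclidean generators plus two extra orthogonal generators e+ (e+^2 = +1) and e- (e-^2 = -1), from which the null vectors e0, einf are built.
Number of generators m = 6 + 2 = 8.
dim Cl(p,q) = 2^m = 2^8 = 256


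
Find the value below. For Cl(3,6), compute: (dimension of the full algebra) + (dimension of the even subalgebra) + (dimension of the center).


n = 3 + 6 = 9
Total dim = 2^9 = 512
Even subalgebra dim = 2^8 = 256
n is odd, so center dim = 2
Sum = 512 + 256 + 2 = 770


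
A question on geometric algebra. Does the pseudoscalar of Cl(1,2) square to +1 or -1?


The pseudoscalar I = e1...e_n (product of all n generators) of Cl(p,q) satisfies I^2 = (-1)^(q + n(n-1)/2).
p = 1, q = 2, n = p + q = 3
n(n-1)/2 = 3 * 2 / 2 = 3
Exponent = q + n(n-1)/2 = 2 + 3 = 5
I^2 = (-1)^5 = -1


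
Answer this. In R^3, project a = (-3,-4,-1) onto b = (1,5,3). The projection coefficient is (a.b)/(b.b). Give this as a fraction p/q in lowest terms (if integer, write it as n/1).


Projection coefficient = (a . b) / (b . b)
a . b = (-3)*1 + (-4)*5 + (-1)*3
= -3 + (-20) + (-3) = -26
b . b = 1^2 + 5^2 + 3^2
= 1 + 25 + 9 = 35
Coefficient = -26/35
In lowest terms: -26/35


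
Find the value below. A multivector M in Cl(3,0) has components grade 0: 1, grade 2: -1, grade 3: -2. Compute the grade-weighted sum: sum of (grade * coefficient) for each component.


Grade-weighted sum = sum of grade_k * coefficient_k
0*1 = 0
2*(-1) = -2
3*(-2) = -6
Total = 0 + (-2) + (-6) = -8


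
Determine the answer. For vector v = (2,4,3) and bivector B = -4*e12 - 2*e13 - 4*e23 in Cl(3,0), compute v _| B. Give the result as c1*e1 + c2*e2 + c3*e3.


Left contraction v _| B = <vB>_1 (grade-1 part of the geometric product vB).
Using e1_|e12 = e2, e2_|e12 = -e1, e1_|e13 = e3, e3_|e13 = -e1, e2_|e23 = e3, e3_|e23 = -e2:
e1 coeff: -v2*b12 - v3*b13 = -(4)*(-4) - (3)*(-2) = 22
e2 coeff: v1*b12 - v3*b23 = (2)*(-4) - (3)*(-4) = 4
e3 coeff: v1*b13 + v2*b23 = (2)*(-2) + (4)*(-4) = -20
v _| B = 22*e1 + 4*e2 - 20*e3


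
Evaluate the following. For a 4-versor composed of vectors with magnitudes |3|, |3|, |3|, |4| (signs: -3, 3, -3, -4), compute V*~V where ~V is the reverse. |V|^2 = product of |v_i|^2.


Each vector v_i has |v_i|^2 = s_i^2
Squared scales: (-3)^2 = 9, 3^2 = 9, (-3)^2 = 9, (-4)^2 = 16
|V|^2 = 9 * 9 * 9 * 16
= 11664


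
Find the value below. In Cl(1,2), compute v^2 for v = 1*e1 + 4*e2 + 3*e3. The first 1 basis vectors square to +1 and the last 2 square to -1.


v^2 = sum of c_i^2 * e_i^2
Positive signature terms (e_i^2 = +1): 1^2 = 1
Negative signature terms (e_j^2 = -1): 4^2 + 3^2 = 25
v^2 = 1 - 25 = -24


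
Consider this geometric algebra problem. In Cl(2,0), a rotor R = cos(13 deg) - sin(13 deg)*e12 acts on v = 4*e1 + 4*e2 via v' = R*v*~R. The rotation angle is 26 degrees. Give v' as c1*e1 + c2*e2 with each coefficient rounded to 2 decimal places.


Rotor R = cos(13deg) - sin(13deg)*e12
Rotation angle theta = 2 * 13 = 26 degrees
v' = R*v*~R rotates v by theta.
cos(26deg) = 0.8988, sin(26deg) = 0.4384
v'_1 = 4*cos(26deg) - 4*sin(26deg)
= 4*0.8988 - 4*0.4384
= 1.84
v'_2 = 4*sin(26deg) + 4*cos(26deg)
= 4*0.4384 + 4*0.8988
= 5.35
v' = 1.84*e1 + 5.35*e2


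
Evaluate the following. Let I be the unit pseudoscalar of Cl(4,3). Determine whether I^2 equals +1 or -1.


The pseudoscalar I = e1...e_n (product of all n generators) of Cl(p,q) satisfies I^2 = (-1)^(q + n(n-1)/2).
p = 4, q = 3, n = p + q = 7
n(n-1)/2 = 7 * 6 / 2 = 21
Exponent = q + n(n-1)/2 = 3 + 21 = 24
I^2 = (-1)^24 = +1


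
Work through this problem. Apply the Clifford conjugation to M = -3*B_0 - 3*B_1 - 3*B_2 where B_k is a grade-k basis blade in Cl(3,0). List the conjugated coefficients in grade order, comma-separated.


Clifford conjugate sign for grade k: (-1)^(k(k+1)/2)
Grade 0: (-1)^(0*1/2) = (-1)^0 = 1, coeff -3 -> -3
Grade 1: (-1)^(1*2/2) = (-1)^1 = -1, coeff -3 -> 3
Grade 2: (-1)^(2*3/2) = (-1)^3 = -1, coeff -3 -> 3
Conjugated coefficients: -3, 3, 3


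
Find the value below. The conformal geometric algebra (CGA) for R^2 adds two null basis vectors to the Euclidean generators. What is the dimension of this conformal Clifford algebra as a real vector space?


The conformal model of R^2 uses Cl(3,1): the 2 Euclidean generators plus two extra orthogonal generators e+ (e+^2 = +1) and e- (e-^2 = -1), from which the null vectors e0, einf are built.
Number of generators m = 2 + 2 = 4.
dim Cl(p,q) = 2^m = 2^4 = 16


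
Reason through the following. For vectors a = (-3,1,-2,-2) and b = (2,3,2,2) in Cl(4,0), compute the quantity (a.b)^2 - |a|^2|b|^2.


a . b = (-3)*2 + 1*3 + (-2)*2 + (-2)*2
= -6 + 3 + (-4) + (-4) = -11
|a|^2 = (-3)^2 + 1^2 + (-2)^2 + (-2)^2 = 18
|b|^2 = 2^2 + 3^2 + 2^2 + 2^2 = 21
(a.b)^2 = (-11)^2 = 121
|a|^2 * |b|^2 = 18 * 21 = 378
Result = 121 - 378 = -257


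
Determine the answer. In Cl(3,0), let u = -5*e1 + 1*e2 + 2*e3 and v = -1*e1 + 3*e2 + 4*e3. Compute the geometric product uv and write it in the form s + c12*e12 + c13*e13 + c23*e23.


In Cl(3,0): e_i^2 = 1, e_ie_j = -e_je_i for i != j.
Scalar part = u . v = (-5)*(-1) + 1*3 + 2*4
= 5 + 3 + 8 = 16
e12 coeff = (-5)*3 - 1*(-1) = -15 - (-1) = -14
e13 coeff = (-5)*4 - 2*(-1) = -20 - (-2) = -18
e23 coeff = 1*4 - 2*3 = 4 - 6 = -2
uv = 16 - 14*e12 - 18*e13 - 2*e23


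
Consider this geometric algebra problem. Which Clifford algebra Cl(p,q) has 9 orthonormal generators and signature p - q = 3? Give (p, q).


We need p + q = 9 and p - q = 3.
Adding: 2p = 9 + 3 = 12, so p = 6.
Then q = 9 - 6 = 3.
(p, q) = (6, 3)


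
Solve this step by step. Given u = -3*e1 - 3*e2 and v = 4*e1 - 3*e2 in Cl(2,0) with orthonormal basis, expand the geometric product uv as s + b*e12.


Expand: (-3*e1 - 3*e2)(4*e1 - 3*e2)
= (-3)*4*e1e1 + (-3)*(-3)*e1e2 + (-3)*4*e2e1 + (-3)*(-3)*e2e2
Using e1^2 = e2^2 = 1, e2e1 = -e1e2:
Scalar part s = (-3)*4 + (-3)*(-3) = -12 + 9 = -3
Bivector part b = (-3)*(-3) - (-3)*4 = 9 - (-12) = 21
uv = -3 + 21*e12


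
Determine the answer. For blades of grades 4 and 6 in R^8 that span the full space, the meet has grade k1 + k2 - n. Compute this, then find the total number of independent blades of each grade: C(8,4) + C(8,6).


Meet grade = grade(A) + grade(B) - n
= 4 + 6 - 8 = 2
C(8,4) = 70
C(8,6) = 28
dim_A + dim_B = 70 + 28 = 98


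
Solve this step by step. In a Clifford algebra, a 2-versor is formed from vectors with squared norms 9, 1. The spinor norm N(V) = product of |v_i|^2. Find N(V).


Spinor norm N(V) = |v1|^2 * |v2|^2 * ... * |v2|^2
= 9 * 1
Running product: 9, 9
N(V) = 9


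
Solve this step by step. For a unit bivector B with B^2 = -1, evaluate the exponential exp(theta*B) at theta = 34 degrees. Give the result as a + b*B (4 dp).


For a unit bivector B with B^2 = -1, the exponential series gives
e^(theta*B) = cos(theta) + sin(theta)*B (the GA analogue of Euler's formula).
theta = 34 degrees = 0.593412 rad
cos(34 deg) = 0.8290
sin(34 deg) = 0.5592
exp(theta*B) = 0.8290 + 0.5592*B


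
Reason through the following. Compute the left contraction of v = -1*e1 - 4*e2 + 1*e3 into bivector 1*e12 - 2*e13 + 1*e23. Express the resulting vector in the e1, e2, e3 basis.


Left contraction v _| B = <vB>_1 (grade-1 part of the geometric product vB).
Using e1_|e12 = e2, e2_|e12 = -e1, e1_|e13 = e3, e3_|e13 = -e1, e2_|e23 = e3, e3_|e23 = -e2:
e1 coeff: -v2*b12 - v3*b13 = -(-4)*(1) - (1)*(-2) = 6
e2 coeff: v1*b12 - v3*b23 = (-1)*(1) - (1)*(1) = -2
e3 coeff: v1*b13 + v2*b23 = (-1)*(-2) + (-4)*(1) = -2
v _| B = 6*e1 - 2*e2 - 2*e3


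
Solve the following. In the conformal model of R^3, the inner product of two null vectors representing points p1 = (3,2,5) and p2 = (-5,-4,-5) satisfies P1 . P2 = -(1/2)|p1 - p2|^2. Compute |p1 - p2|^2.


p1 - p2 = (8, 6, 10)
|p1 - p2|^2 = 8^2 + 6^2 + 10^2
= 64 + 36 + 100
= 200


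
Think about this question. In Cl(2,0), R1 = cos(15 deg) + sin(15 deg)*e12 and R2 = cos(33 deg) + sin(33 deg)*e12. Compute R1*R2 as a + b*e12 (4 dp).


Same-plane rotors commute and their half-angles add:
R1*R2 = cos(a1 + a2) + sin(a1 + a2)*e12.
a1 + a2 = 15 + 33 = 48 deg
cos(48 deg) = 0.6691
sin(48 deg) = 0.7431
R1*R2 = 0.6691 + 0.7431*e12


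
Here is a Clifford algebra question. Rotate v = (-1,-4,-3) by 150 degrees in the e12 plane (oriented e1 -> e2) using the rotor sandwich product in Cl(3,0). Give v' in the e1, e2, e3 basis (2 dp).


Rotor R = cos(75deg) - sin(75deg)*e12
Rotation angle theta = 2 * 75 = 150 degrees in the e12 plane (e1 -> e2).
The component perpendicular to the plane (e3) is invariant: v'_3 = v3 = -3.00
cos(150deg) = -0.8660, sin(150deg) = 0.5000
v'_1 = v1*cos(theta) - v2*sin(theta) = -1*(-0.8660) - (-4)*0.5000 = 2.87
v'_2 = v1*sin(theta) + v2*cos(theta) = -1*0.5000 + (-4)*(-0.8660) = 2.96
v' = 2.87*e1 + 2.96*e2 - 3.00*e3


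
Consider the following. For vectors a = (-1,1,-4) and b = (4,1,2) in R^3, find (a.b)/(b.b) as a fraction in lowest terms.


Projection coefficient = (a . b) / (b . b)
a . b = (-1)*4 + 1*1 + (-4)*2
= -4 + 1 + (-8) = -11
b . b = 4^2 + 1^2 + 2^2
= 16 + 1 + 4 = 21
Coefficient = -11/21
In lowest terms: -11/21


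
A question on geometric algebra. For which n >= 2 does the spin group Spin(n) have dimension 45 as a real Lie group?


dim Spin(n) = dim so(n) = n(n-1)/2.
Solve n(n-1)/2 = 45, i.e. n^2 - n - 90 = 0.
Discriminant = 1 + 8*45 = 361
n = (1 + sqrt(361))/2 = (1 + 19)/2 = 10


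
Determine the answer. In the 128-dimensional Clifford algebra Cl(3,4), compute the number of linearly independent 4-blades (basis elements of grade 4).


Number of grade-k basis blades in Cl(p,q) with n = p + q is C(n, k).
n = 3 + 4 = 7
C(7, 4) = 7! / (4! * 3!)
= 5040 / (24 * 6)
= 35


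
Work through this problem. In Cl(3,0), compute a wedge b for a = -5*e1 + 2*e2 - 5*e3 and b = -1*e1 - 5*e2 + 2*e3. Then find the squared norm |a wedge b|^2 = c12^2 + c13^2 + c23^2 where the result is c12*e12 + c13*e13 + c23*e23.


a wedge b = (a1*b2 - a2*b1)*e12 + (a1*b3 - a3*b1)*e13 + (a2*b3 - a3*b2)*e23
e12 coeff: (-5)*(-5) - 2*(-1) = 25 - (-2) = 27
e13 coeff: (-5)*2 - (-5)*(-1) = -10 - 5 = -15
e23 coeff: 2*2 - (-5)*(-5) = 4 - 25 = -21
|a wedge b|^2 = 27^2 + (-15)^2 + (-21)^2
= 729 + 225 + 441
= 1395


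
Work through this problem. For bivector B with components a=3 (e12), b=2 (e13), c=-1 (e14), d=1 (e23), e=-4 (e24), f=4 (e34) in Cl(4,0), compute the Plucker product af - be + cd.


Plucker relation: af - be + cd
a*f = 3*4 = 12
b*e = 2*(-4) = -8
c*d = (-1)*1 = -1
af - be + cd = 12 - (-8) + (-1)
= 19


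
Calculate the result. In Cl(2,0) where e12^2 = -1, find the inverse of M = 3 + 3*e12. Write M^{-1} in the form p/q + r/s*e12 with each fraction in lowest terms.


M = 3 + 3*e12, where e12^2 = -1.
Since M commutes with its reverse ~M = a - b*e12, M * ~M = a^2 - b^2*e12^2 = a^2 + b^2.
So M^{-1} = ~M / (a^2 + b^2) = (a - b*e12)/(a^2 + b^2).
a^2 + b^2 = 9 + 9 = 18
Scalar part = 3/18 = 1/6
Bivector coeff = -3/18 = -1/6
M^{-1} = 1/6 - 1/6*e12


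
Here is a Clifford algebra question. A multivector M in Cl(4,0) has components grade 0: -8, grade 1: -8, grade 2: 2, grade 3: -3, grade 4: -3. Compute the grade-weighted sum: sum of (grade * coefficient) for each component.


Grade-weighted sum = sum of grade_k * coefficient_k
0*(-8) = 0
1*(-8) = -8
2*2 = 4
3*(-3) = -9
4*(-3) = -12
Total = 0 + (-8) + 4 + (-9) + (-12) = -25


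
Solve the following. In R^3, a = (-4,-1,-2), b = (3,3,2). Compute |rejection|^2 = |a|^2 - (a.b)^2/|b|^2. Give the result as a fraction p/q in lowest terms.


|a|^2 = (-4)^2 + (-1)^2 + (-2)^2 = 21
|b|^2 = 3^2 + 3^2 + 2^2 = 22
a . b = (-4)*3 + (-1)*3 + (-2)*2 = -19
(a.b)^2 = (-19)^2 = 361
|rej|^2 = 21 - 361/22
= (462 - 361)/22
= 101/22
In lowest terms: 101/22


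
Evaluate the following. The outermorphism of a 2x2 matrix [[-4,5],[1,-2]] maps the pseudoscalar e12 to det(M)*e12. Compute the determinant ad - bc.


The outermorphism of a linear map f sends e1^e2 to f(e1)^f(e2).
f(e1) = -4*e1 + 1*e2
f(e2) = 5*e1 - 2*e2
f(e1) ^ f(e2) = (-4*e1 + 1*e2) ^ (5*e1 - 2*e2)
= (-4)*(-2)*e12 + 1*5*e21
= (8 - 5)*e12
= 3*e12
Coefficient = 3


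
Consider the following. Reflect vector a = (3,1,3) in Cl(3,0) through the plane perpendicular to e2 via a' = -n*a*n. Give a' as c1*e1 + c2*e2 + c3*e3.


Reflection formula: a' = -n*a*n, with n = e2 (unit vector, n^2 = 1).
For reflection through hyperplane perp to e2:
The component along e2 flips sign, others stay.
a = (3, 1, 3)
a' = (3, -1, 3)
a' = 3*e1 - 1*e2 + 3*e3


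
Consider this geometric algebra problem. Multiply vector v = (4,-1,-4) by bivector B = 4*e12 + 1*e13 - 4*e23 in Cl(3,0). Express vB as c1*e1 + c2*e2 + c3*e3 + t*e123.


vB has grade-1 (vector) and grade-3 (trivector) parts: vB = (v _| B) + (v ^ B).
Vector part <vB>_1:
  e1: -v2*b12 - v3*b13 = -(-1)*(4) - (-4)*(1) = 8
  e2: v1*b12 - v3*b23 = (4)*(4) - (-4)*(-4) = 0
  e3: v1*b13 + v2*b23 = (4)*(1) + (-1)*(-4) = 8
Trivector part <vB>_3:
  e123: v1*b23 - v2*b13 + v3*b12 = (4)*(-4) - (-1)*(1) + (-4)*(4) = -31
vB = 8*e1 + 0*e2 + 8*e3 - 31*e123


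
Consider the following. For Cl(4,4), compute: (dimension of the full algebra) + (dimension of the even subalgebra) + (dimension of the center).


n = 4 + 4 = 8
Total dim = 2^8 = 256
Even subalgebra dim = 2^7 = 128
n is even, so center dim = 1
Sum = 256 + 128 + 1 = 385


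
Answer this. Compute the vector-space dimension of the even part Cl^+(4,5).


Even subalgebra dimension = 2^(n-1)
n = 4 + 5 = 9
2^(9 - 1) = 2^8 = 256
Verification: sum of C(9,k) for even k = 1 + 36 + 126 + 84 + 9 = 256
Result = 256


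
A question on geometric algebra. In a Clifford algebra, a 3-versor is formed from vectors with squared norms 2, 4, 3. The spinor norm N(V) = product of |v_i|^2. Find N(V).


Spinor norm N(V) = |v1|^2 * |v2|^2 * ... * |v3|^2
= 2 * 4 * 3
Running product: 2, 8, 24
N(V) = 24


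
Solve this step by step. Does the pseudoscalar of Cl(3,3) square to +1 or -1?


The pseudoscalar I = e1...e_n (product of all n generators) of Cl(p,q) satisfies I^2 = (-1)^(q + n(n-1)/2).
p = 3, q = 3, n = p + q = 6
n(n-1)/2 = 6 * 5 / 2 = 15
Exponent = q + n(n-1)/2 = 3 + 15 = 18
I^2 = (-1)^18 = +1


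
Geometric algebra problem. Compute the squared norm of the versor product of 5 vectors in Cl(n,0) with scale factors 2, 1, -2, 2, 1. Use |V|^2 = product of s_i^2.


Each vector v_i has |v_i|^2 = s_i^2
Squared scales: 2^2 = 4, 1^2 = 1, (-2)^2 = 4, 2^2 = 4, 1^2 = 1
|V|^2 = 4 * 1 * 4 * 4 * 1
= 64


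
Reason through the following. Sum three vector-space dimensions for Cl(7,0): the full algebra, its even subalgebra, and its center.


n = 7 + 0 = 7
Total dim = 2^7 = 128
Even subalgebra dim = 2^6 = 64
n is odd, so center dim = 2
Sum = 128 + 64 + 2 = 194


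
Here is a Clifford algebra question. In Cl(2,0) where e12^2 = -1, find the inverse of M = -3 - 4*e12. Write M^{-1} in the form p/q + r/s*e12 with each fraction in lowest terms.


M = -3 - 4*e12, where e12^2 = -1.
Since M commutes with its reverse ~M = a - b*e12, M * ~M = a^2 - b^2*e12^2 = a^2 + b^2.
So M^{-1} = ~M / (a^2 + b^2) = (a - b*e12)/(a^2 + b^2).
a^2 + b^2 = 9 + 16 = 25
Scalar part = -3/25 = -3/25
Bivector coeff = 4/25 = 4/25
M^{-1} = -3/25 + 4/25*e12


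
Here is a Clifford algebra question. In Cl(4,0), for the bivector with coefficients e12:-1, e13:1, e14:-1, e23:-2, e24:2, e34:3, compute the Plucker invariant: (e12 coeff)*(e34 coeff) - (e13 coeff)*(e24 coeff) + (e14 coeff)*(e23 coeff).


Plucker relation: af - be + cd
a*f = (-1)*3 = -3
b*e = 1*2 = 2
c*d = (-1)*(-2) = 2
af - be + cd = -3 - 2 + 2
= -3


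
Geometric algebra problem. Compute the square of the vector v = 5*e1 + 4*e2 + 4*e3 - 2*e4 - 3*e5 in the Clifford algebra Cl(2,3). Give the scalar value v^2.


v^2 = sum of c_i^2 * e_i^2
Positive signature terms (e_i^2 = +1): 5^2 + 4^2 = 41
Negative signature terms (e_j^2 = -1): 4^2 + (-2)^2 + (-3)^2 = 29
v^2 = 41 - 29 = 12


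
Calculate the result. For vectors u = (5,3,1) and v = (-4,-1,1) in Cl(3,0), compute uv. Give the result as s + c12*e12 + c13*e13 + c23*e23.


In Cl(3,0): e_i^2 = 1, e_ie_j = -e_je_i for i != j.
Scalar part = u . v = 5*(-4) + 3*(-1) + 1*1
= -20 + (-3) + 1 = -22
e12 coeff = 5*(-1) - 3*(-4) = -5 - (-12) = 7
e13 coeff = 5*1 - 1*(-4) = 5 - (-4) = 9
e23 coeff = 3*1 - 1*(-1) = 3 - (-1) = 4
uv = -22 + 7*e12 + 9*e13 + 4*e23


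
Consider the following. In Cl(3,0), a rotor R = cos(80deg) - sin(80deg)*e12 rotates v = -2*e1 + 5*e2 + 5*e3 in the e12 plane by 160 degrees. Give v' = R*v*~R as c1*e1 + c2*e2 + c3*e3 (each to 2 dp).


Rotor R = cos(80deg) - sin(80deg)*e12
Rotation angle theta = 2 * 80 = 160 degrees in the e12 plane (e1 -> e2).
The component perpendicular to the plane (e3) is invariant: v'_3 = v3 = 5.00
cos(160deg) = -0.9397, sin(160deg) = 0.3420
v'_1 = v1*cos(theta) - v2*sin(theta) = -2*(-0.9397) - 5*0.3420 = 0.17
v'_2 = v1*sin(theta) + v2*cos(theta) = -2*0.3420 + 5*(-0.9397) = -5.38
v' = 0.17*e1 - 5.38*e2 + 5.00*e3


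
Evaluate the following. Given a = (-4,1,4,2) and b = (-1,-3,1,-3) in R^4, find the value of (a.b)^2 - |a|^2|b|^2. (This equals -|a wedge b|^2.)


a . b = (-4)*(-1) + 1*(-3) + 4*1 + 2*(-3)
= 4 + (-3) + 4 + (-6) = -1
|a|^2 = (-4)^2 + 1^2 + 4^2 + 2^2 = 37
|b|^2 = (-1)^2 + (-3)^2 + 1^2 + (-3)^2 = 20
(a.b)^2 = (-1)^2 = 1
|a|^2 * |b|^2 = 37 * 20 = 740
Result = 1 - 740 = -739


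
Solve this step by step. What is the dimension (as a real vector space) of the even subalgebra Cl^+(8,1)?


Even subalgebra dimension = 2^(n-1)
n = 8 + 1 = 9
2^(9 - 1) = 2^8 = 256
Verification: sum of C(9,k) for even k = 1 + 36 + 126 + 84 + 9 = 256
Result = 256


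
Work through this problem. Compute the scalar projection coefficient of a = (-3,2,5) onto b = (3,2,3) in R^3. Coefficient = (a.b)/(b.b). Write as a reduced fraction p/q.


Projection coefficient = (a . b) / (b . b)
a . b = (-3)*3 + 2*2 + 5*3
= -9 + 4 + 15 = 10
b . b = 3^2 + 2^2 + 3^2
= 9 + 4 + 9 = 22
Coefficient = 10/22
In lowest terms: 5/11


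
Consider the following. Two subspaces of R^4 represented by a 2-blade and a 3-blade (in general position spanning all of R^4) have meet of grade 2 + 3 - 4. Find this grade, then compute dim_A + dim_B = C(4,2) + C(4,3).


Meet grade = grade(A) + grade(B) - n
= 2 + 3 - 4 = 1
C(4,2) = 6
C(4,3) = 4
dim_A + dim_B = 6 + 4 = 10


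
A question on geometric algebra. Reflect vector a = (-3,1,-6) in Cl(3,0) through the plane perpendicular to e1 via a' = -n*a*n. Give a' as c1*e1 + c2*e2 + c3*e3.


Reflection formula: a' = -n*a*n, with n = e1 (unit vector, n^2 = 1).
For reflection through hyperplane perp to e1:
The component along e1 flips sign, others stay.
a = (-3, 1, -6)
a' = (3, 1, -6)
a' = 3*e1 + 1*e2 - 6*e3


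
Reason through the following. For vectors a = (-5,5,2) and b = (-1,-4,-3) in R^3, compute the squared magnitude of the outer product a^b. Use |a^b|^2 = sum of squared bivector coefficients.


a wedge b = (a1*b2 - a2*b1)*e12 + (a1*b3 - a3*b1)*e13 + (a2*b3 - a3*b2)*e23
e12 coeff: (-5)*(-4) - 5*(-1) = 20 - (-5) = 25
e13 coeff: (-5)*(-3) - 2*(-1) = 15 - (-2) = 17
e23 coeff: 5*(-3) - 2*(-4) = -15 - (-8) = -7
|a wedge b|^2 = 25^2 + 17^2 + (-7)^2
= 625 + 289 + 49
= 963


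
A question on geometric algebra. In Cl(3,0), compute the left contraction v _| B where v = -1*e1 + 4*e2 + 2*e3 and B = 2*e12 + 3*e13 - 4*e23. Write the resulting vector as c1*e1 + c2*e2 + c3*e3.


Left contraction v _| B = <vB>_1 (grade-1 part of the geometric product vB).
Using e1_|e12 = e2, e2_|e12 = -e1, e1_|e13 = e3, e3_|e13 = -e1, e2_|e23 = e3, e3_|e23 = -e2:
e1 coeff: -v2*b12 - v3*b13 = -(4)*(2) - (2)*(3) = -14
e2 coeff: v1*b12 - v3*b23 = (-1)*(2) - (2)*(-4) = 6
e3 coeff: v1*b13 + v2*b23 = (-1)*(3) + (4)*(-4) = -19
v _| B = -14*e1 + 6*e2 - 19*e3


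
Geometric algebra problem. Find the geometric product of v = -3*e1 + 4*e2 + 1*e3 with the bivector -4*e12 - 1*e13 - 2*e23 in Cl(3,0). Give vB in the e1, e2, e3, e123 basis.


vB has grade-1 (vector) and grade-3 (trivector) parts: vB = (v _| B) + (v ^ B).
Vector part <vB>_1:
  e1: -v2*b12 - v3*b13 = -(4)*(-4) - (1)*(-1) = 17
  e2: v1*b12 - v3*b23 = (-3)*(-4) - (1)*(-2) = 14
  e3: v1*b13 + v2*b23 = (-3)*(-1) + (4)*(-2) = -5
Trivector part <vB>_3:
  e123: v1*b23 - v2*b13 + v3*b12 = (-3)*(-2) - (4)*(-1) + (1)*(-4) = 6
vB = 17*e1 + 14*e2 - 5*e3 + 6*e123


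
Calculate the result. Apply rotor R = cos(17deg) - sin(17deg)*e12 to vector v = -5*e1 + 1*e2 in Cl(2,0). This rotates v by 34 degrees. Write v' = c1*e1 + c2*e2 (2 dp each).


Rotor R = cos(17deg) - sin(17deg)*e12
Rotation angle theta = 2 * 17 = 34 degrees
v' = R*v*~R rotates v by theta.
cos(34deg) = 0.8290, sin(34deg) = 0.5592
v'_1 = -5*cos(34deg) - 1*sin(34deg)
= -5*0.8290 - 1*0.5592
= -4.70
v'_2 = -5*sin(34deg) + 1*cos(34deg)
= -5*0.5592 + 1*0.8290
= -1.97
v' = -4.70*e1 - 1.97*e2
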